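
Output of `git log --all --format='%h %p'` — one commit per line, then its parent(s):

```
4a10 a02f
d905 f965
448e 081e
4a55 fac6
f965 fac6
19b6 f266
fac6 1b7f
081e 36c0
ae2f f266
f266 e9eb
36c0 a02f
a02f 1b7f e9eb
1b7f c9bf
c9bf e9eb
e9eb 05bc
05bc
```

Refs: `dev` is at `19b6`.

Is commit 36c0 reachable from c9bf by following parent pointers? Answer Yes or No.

Ancestors of c9bf: {05bc, c9bf, e9eb}.
36c0 is not in that set, so it is not an ancestor of c9bf.

No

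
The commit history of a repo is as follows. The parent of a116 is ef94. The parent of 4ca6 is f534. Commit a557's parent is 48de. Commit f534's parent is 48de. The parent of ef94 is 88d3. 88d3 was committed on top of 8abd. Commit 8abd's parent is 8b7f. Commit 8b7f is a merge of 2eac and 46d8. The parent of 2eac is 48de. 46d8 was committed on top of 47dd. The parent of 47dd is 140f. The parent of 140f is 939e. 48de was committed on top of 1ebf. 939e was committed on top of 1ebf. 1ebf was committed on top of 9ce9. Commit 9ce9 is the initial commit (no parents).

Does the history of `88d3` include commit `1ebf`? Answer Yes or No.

Ancestors of 88d3 (commits reachable by following parents): {140f, 1ebf, 2eac, 46d8, 47dd, 48de, 88d3, 8abd, 8b7f, 939e, 9ce9}.
1ebf is in that set, so it is an ancestor of 88d3.

Yes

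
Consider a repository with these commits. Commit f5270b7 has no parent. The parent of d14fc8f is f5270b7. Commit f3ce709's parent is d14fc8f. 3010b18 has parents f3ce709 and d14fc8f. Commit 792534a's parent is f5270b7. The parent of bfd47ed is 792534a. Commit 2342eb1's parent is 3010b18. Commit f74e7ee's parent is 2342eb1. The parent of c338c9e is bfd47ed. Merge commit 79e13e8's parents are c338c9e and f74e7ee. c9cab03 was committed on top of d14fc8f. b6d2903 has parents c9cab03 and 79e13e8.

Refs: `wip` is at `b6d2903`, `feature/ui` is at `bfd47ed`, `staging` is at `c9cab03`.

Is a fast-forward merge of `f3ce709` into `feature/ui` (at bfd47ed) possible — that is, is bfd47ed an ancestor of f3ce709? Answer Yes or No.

No

A fast-forward from bfd47ed to f3ce709 is possible iff bfd47ed is an ancestor of f3ce709.
Ancestors of f3ce709: {d14fc8f, f3ce709, f5270b7}.
bfd47ed is not among them, so fast-forward is not possible.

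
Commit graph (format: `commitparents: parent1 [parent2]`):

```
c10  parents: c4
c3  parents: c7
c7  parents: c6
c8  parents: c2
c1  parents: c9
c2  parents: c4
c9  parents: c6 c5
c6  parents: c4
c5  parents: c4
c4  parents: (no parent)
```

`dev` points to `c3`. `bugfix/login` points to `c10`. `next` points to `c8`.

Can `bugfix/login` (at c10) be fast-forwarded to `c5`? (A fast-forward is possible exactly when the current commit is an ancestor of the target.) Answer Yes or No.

No

A fast-forward from c10 to c5 is possible iff c10 is an ancestor of c5.
Ancestors of c5: {c4, c5}.
c10 is not among them, so fast-forward is not possible.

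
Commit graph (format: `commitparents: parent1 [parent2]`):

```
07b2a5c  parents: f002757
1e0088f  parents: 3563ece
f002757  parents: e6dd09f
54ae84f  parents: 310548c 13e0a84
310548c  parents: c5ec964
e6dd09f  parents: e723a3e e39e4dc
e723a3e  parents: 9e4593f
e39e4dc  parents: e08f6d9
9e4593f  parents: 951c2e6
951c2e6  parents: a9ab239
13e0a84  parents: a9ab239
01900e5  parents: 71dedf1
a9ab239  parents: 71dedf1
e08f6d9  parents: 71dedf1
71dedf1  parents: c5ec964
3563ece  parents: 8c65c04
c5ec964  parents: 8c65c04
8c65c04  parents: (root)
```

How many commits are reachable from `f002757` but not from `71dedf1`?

8

Reachable from f002757: {71dedf1, 8c65c04, 951c2e6, 9e4593f, a9ab239, c5ec964, e08f6d9, e39e4dc, e6dd09f, e723a3e, f002757}.
Reachable from 71dedf1: {71dedf1, 8c65c04, c5ec964}.
In f002757's history but not 71dedf1's: {951c2e6, 9e4593f, a9ab239, e08f6d9, e39e4dc, e6dd09f, e723a3e, f002757} — 8 commits.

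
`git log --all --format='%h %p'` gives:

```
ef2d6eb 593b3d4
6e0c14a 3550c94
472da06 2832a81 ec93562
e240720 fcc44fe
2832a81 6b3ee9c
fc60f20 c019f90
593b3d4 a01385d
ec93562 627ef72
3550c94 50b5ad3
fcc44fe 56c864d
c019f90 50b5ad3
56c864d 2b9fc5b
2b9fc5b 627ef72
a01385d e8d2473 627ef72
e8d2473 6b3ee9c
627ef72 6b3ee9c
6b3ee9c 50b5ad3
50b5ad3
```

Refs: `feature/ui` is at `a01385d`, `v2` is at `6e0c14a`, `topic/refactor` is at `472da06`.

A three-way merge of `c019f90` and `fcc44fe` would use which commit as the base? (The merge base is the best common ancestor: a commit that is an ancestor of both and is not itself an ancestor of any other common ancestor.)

50b5ad3

Ancestors of c019f90: {50b5ad3, c019f90}.
Ancestors of fcc44fe: {2b9fc5b, 50b5ad3, 56c864d, 627ef72, 6b3ee9c, fcc44fe}.
Common ancestors: {50b5ad3}.
The only common ancestor is 50b5ad3, so it is the merge base.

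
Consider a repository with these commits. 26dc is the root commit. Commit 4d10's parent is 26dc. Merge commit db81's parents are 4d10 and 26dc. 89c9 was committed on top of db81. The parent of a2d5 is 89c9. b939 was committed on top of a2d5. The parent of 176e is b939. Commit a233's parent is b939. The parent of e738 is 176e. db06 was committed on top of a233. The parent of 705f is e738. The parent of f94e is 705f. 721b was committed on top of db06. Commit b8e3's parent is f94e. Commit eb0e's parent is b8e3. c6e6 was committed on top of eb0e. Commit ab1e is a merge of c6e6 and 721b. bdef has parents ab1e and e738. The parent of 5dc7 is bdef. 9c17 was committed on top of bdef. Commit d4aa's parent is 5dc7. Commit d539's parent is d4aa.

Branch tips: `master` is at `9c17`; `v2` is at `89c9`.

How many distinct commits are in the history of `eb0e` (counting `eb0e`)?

12

Walking parent pointers from eb0e: reachable set = {176e, 26dc, 4d10, 705f, 89c9, a2d5, b8e3, b939, db81, e738, eb0e, f94e}.
That is 12 commits.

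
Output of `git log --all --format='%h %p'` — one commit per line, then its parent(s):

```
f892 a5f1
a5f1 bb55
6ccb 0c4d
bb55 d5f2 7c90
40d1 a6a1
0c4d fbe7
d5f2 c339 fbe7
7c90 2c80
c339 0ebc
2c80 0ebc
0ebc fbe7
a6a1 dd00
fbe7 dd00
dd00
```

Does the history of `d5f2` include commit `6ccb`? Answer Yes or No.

No

Ancestors of d5f2: {0ebc, c339, d5f2, dd00, fbe7}.
6ccb is not in that set, so it is not an ancestor of d5f2.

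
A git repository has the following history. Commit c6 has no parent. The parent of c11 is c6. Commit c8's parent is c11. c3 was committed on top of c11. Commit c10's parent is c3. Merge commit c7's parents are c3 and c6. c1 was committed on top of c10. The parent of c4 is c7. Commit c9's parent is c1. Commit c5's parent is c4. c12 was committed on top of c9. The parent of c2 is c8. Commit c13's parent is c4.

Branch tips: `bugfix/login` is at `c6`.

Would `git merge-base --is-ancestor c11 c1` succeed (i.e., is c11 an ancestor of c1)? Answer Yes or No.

Yes

Ancestors of c1 (commits reachable by following parents): {c1, c10, c11, c3, c6}.
c11 is in that set, so it is an ancestor of c1.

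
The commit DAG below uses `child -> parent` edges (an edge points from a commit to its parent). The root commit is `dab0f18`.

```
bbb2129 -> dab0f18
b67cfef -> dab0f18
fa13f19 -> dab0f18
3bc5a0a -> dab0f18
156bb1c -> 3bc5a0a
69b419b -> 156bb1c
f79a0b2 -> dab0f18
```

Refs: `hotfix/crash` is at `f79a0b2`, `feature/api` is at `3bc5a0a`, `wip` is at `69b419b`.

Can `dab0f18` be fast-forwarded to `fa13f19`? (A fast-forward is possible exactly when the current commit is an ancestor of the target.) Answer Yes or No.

A fast-forward from dab0f18 to fa13f19 is possible iff dab0f18 is an ancestor of fa13f19.
Ancestors of fa13f19: {dab0f18, fa13f19}.
dab0f18 is among them, so fast-forward is possible.

Yes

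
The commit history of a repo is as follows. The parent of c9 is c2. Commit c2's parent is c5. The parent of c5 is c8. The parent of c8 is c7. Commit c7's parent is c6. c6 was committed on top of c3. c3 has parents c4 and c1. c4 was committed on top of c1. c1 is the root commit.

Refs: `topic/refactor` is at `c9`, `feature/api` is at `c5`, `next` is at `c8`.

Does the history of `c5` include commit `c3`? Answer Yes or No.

Yes

Ancestors of c5 (commits reachable by following parents): {c1, c3, c4, c5, c6, c7, c8}.
c3 is in that set, so it is an ancestor of c5.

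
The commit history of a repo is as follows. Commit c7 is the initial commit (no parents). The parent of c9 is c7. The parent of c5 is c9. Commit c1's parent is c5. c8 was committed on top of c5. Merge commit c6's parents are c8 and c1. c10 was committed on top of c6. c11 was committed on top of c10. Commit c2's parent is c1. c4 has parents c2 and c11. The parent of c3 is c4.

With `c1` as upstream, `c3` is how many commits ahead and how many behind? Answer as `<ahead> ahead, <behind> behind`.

7 ahead, 0 behind

Reachable from c3: {c1, c10, c11, c2, c3, c4, c5, c6, c7, c8, c9}.
Reachable from c1: {c1, c5, c7, c9}.
Only in c3's history (ahead): {c10, c11, c2, c3, c4, c6, c8} — 7.
Only in c1's history (behind): {} — 0.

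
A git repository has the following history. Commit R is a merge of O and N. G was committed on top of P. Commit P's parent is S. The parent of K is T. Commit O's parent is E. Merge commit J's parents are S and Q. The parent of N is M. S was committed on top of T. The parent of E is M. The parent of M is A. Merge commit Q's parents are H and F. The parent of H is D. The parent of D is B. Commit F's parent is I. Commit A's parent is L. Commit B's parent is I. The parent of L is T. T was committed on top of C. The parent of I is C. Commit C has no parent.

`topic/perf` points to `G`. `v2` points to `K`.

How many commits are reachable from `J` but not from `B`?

7

Reachable from J: {B, C, D, F, H, I, J, Q, S, T}.
Reachable from B: {B, C, I}.
In J's history but not B's: {D, F, H, J, Q, S, T} — 7 commits.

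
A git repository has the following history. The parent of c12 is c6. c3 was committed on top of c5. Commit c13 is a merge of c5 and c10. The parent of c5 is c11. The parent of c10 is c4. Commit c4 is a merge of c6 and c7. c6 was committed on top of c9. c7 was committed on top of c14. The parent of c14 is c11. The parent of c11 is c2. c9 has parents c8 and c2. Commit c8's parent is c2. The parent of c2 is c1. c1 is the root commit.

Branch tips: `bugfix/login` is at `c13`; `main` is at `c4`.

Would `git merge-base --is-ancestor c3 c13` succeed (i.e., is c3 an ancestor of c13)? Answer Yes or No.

No

Ancestors of c13: {c1, c10, c11, c13, c14, c2, c4, c5, c6, c7, c8, c9}.
c3 is not in that set, so it is not an ancestor of c13.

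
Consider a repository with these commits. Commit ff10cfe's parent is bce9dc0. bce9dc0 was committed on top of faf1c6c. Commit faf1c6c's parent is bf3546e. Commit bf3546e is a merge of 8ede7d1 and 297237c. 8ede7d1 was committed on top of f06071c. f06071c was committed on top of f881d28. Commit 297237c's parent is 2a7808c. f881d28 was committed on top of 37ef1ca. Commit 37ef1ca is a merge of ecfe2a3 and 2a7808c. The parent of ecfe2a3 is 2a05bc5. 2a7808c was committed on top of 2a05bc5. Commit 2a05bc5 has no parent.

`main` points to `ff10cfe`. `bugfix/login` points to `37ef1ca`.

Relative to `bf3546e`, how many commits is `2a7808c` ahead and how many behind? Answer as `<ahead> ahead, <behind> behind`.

Reachable from 2a7808c: {2a05bc5, 2a7808c}.
Reachable from bf3546e: {297237c, 2a05bc5, 2a7808c, 37ef1ca, 8ede7d1, bf3546e, ecfe2a3, f06071c, f881d28}.
Only in 2a7808c's history (ahead): {} — 0.
Only in bf3546e's history (behind): {297237c, 37ef1ca, 8ede7d1, bf3546e, ecfe2a3, f06071c, f881d28} — 7.

0 ahead, 7 behind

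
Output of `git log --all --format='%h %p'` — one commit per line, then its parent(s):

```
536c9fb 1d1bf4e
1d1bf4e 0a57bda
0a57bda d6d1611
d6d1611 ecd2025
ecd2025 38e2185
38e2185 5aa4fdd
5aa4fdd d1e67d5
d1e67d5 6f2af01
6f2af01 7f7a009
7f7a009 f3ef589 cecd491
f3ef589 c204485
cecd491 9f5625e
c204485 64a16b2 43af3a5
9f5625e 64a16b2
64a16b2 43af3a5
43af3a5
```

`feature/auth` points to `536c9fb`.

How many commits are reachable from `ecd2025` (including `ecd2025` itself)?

12

Walking parent pointers from ecd2025: reachable set = {38e2185, 43af3a5, 5aa4fdd, 64a16b2, 6f2af01, 7f7a009, 9f5625e, c204485, cecd491, d1e67d5, ecd2025, f3ef589}.
That is 12 commits.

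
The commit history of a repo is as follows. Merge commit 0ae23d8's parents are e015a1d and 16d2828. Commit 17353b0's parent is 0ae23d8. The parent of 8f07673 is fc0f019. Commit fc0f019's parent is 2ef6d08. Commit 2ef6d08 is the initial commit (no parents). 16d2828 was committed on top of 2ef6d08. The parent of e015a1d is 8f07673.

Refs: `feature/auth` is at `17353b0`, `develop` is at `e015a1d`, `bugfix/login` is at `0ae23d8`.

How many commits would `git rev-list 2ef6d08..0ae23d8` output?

Reachable from 0ae23d8: {0ae23d8, 16d2828, 2ef6d08, 8f07673, e015a1d, fc0f019}.
Reachable from 2ef6d08: {2ef6d08}.
In 0ae23d8's history but not 2ef6d08's: {0ae23d8, 16d2828, 8f07673, e015a1d, fc0f019} — 5 commits.

5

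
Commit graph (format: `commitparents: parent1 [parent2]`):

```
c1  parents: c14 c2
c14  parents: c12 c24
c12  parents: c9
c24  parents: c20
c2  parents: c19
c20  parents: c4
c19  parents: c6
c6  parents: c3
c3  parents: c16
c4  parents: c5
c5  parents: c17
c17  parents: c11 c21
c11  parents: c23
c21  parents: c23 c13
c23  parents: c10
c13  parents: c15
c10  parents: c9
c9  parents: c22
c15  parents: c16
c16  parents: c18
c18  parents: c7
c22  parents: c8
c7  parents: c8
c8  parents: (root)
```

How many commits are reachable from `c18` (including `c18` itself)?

3

Walking parent pointers from c18: reachable set = {c18, c7, c8}.
That is 3 commits.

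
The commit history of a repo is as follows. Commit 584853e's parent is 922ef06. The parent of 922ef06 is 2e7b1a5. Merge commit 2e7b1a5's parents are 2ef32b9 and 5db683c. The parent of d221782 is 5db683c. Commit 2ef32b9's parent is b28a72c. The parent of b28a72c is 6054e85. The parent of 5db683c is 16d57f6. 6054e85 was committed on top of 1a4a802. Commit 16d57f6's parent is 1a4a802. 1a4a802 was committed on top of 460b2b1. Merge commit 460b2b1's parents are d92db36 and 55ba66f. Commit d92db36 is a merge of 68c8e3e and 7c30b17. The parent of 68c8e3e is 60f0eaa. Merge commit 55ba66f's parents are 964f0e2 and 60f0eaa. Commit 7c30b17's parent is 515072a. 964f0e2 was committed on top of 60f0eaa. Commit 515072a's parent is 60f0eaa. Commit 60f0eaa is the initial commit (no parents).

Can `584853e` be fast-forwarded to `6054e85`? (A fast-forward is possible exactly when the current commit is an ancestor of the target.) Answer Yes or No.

No

A fast-forward from 584853e to 6054e85 is possible iff 584853e is an ancestor of 6054e85.
Ancestors of 6054e85: {1a4a802, 460b2b1, 515072a, 55ba66f, 6054e85, 60f0eaa, 68c8e3e, 7c30b17, 964f0e2, d92db36}.
584853e is not among them, so fast-forward is not possible.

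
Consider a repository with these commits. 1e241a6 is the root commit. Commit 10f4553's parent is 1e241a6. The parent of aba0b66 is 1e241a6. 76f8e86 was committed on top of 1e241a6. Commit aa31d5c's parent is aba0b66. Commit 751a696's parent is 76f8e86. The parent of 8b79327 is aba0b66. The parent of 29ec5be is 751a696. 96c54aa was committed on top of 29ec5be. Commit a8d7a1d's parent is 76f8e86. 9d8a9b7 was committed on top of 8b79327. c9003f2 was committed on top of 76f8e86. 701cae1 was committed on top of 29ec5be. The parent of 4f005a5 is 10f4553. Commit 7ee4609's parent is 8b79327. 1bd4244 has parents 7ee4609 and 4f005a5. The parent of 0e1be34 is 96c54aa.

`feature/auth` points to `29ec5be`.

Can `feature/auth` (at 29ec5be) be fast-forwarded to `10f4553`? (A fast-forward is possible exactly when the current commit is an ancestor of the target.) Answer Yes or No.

No

A fast-forward from 29ec5be to 10f4553 is possible iff 29ec5be is an ancestor of 10f4553.
Ancestors of 10f4553: {10f4553, 1e241a6}.
29ec5be is not among them, so fast-forward is not possible.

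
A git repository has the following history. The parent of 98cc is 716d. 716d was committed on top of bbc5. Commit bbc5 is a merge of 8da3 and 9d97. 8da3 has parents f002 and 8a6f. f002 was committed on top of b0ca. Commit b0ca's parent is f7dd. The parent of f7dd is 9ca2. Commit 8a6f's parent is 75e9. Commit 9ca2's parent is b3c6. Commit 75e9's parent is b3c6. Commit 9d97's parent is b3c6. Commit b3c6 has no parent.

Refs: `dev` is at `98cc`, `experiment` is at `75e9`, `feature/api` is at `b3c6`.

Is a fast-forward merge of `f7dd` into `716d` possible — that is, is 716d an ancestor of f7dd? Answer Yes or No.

No

A fast-forward from 716d to f7dd is possible iff 716d is an ancestor of f7dd.
Ancestors of f7dd: {9ca2, b3c6, f7dd}.
716d is not among them, so fast-forward is not possible.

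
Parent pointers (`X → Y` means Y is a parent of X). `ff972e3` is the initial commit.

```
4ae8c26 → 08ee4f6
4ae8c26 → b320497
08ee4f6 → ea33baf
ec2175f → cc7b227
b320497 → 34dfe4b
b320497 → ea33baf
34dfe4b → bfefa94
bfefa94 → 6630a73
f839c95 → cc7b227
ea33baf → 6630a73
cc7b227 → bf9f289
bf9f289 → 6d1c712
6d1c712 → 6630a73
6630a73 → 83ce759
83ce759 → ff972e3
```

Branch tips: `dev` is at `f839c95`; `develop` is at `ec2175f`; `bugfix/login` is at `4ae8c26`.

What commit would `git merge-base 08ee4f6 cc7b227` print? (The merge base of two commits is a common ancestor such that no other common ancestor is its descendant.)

6630a73

Ancestors of 08ee4f6: {08ee4f6, 6630a73, 83ce759, ea33baf, ff972e3}.
Ancestors of cc7b227: {6630a73, 6d1c712, 83ce759, bf9f289, cc7b227, ff972e3}.
Common ancestors: {6630a73, 83ce759, ff972e3}.
Among these, 6630a73 is not an ancestor of any other common ancestor — it is the merge base.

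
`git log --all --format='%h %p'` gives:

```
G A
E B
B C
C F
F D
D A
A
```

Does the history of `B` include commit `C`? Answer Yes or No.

Yes

Ancestors of B (commits reachable by following parents): {A, B, C, D, F}.
C is in that set, so it is an ancestor of B.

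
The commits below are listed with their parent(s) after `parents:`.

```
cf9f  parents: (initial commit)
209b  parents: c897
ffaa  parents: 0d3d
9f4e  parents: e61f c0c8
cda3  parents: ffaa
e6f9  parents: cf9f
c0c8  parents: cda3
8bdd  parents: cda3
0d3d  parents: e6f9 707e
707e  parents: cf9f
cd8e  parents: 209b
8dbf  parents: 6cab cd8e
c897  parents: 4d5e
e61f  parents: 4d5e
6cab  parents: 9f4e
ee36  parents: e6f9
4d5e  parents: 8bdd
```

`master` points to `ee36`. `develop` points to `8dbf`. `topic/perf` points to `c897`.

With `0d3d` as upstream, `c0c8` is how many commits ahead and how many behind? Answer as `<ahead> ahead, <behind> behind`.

Reachable from c0c8: {0d3d, 707e, c0c8, cda3, cf9f, e6f9, ffaa}.
Reachable from 0d3d: {0d3d, 707e, cf9f, e6f9}.
Only in c0c8's history (ahead): {c0c8, cda3, ffaa} — 3.
Only in 0d3d's history (behind): {} — 0.

3 ahead, 0 behind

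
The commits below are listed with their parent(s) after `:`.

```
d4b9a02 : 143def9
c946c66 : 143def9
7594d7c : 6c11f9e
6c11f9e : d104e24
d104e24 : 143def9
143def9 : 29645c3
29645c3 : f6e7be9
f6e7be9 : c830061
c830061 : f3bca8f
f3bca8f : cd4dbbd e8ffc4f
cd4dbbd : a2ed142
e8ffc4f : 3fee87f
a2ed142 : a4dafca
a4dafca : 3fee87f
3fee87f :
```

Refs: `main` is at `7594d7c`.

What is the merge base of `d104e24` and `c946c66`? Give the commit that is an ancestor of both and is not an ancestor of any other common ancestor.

143def9

Ancestors of d104e24: {143def9, 29645c3, 3fee87f, a2ed142, a4dafca, c830061, cd4dbbd, d104e24, e8ffc4f, f3bca8f, f6e7be9}.
Ancestors of c946c66: {143def9, 29645c3, 3fee87f, a2ed142, a4dafca, c830061, c946c66, cd4dbbd, e8ffc4f, f3bca8f, f6e7be9}.
Common ancestors: {143def9, 29645c3, 3fee87f, a2ed142, a4dafca, c830061, cd4dbbd, e8ffc4f, f3bca8f, f6e7be9}.
Among these, 143def9 is not an ancestor of any other common ancestor — it is the merge base.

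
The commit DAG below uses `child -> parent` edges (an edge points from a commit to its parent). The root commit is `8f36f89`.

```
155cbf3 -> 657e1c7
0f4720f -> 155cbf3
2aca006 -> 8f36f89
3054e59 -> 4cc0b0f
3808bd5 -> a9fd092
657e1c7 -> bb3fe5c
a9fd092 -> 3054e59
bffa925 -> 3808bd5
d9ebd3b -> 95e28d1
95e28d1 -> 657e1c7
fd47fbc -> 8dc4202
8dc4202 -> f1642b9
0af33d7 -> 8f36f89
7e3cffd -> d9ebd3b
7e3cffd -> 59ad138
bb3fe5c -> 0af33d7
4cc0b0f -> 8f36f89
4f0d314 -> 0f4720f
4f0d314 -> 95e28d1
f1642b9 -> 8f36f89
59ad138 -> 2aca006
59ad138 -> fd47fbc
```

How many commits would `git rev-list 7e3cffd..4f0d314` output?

Reachable from 4f0d314: {0af33d7, 0f4720f, 155cbf3, 4f0d314, 657e1c7, 8f36f89, 95e28d1, bb3fe5c}.
Reachable from 7e3cffd: {0af33d7, 2aca006, 59ad138, 657e1c7, 7e3cffd, 8dc4202, 8f36f89, 95e28d1, bb3fe5c, d9ebd3b, f1642b9, fd47fbc}.
In 4f0d314's history but not 7e3cffd's: {0f4720f, 155cbf3, 4f0d314} — 3 commits.

3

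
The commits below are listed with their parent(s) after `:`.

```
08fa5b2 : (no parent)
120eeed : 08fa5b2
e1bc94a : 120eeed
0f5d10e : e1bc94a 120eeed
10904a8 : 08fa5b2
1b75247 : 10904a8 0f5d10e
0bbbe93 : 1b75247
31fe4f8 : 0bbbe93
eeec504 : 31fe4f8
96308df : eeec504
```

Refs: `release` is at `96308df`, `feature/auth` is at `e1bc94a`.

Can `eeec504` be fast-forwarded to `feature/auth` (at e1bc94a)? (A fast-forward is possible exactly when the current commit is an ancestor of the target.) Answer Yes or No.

A fast-forward from eeec504 to e1bc94a is possible iff eeec504 is an ancestor of e1bc94a.
Ancestors of e1bc94a: {08fa5b2, 120eeed, e1bc94a}.
eeec504 is not among them, so fast-forward is not possible.

No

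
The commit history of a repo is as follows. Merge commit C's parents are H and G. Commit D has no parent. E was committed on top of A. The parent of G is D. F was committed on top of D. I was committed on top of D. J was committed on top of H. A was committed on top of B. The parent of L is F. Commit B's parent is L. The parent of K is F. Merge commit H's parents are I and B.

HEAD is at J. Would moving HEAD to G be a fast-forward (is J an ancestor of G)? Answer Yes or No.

No

A fast-forward from J to G is possible iff J is an ancestor of G.
Ancestors of G: {D, G}.
J is not among them, so fast-forward is not possible.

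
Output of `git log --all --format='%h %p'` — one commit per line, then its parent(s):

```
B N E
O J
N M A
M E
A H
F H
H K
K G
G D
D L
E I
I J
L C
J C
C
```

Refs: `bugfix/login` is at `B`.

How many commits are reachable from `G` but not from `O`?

Reachable from G: {C, D, G, L}.
Reachable from O: {C, J, O}.
In G's history but not O's: {D, G, L} — 3 commits.

3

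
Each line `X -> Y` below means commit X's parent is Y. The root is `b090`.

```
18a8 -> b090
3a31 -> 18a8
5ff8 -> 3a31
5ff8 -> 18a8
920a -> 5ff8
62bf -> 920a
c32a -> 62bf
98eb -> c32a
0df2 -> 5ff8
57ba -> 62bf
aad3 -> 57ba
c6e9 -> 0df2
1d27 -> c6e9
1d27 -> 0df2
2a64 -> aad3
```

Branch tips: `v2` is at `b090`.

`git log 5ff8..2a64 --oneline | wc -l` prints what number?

5

Reachable from 2a64: {18a8, 2a64, 3a31, 57ba, 5ff8, 62bf, 920a, aad3, b090}.
Reachable from 5ff8: {18a8, 3a31, 5ff8, b090}.
In 2a64's history but not 5ff8's: {2a64, 57ba, 62bf, 920a, aad3} — 5 commits.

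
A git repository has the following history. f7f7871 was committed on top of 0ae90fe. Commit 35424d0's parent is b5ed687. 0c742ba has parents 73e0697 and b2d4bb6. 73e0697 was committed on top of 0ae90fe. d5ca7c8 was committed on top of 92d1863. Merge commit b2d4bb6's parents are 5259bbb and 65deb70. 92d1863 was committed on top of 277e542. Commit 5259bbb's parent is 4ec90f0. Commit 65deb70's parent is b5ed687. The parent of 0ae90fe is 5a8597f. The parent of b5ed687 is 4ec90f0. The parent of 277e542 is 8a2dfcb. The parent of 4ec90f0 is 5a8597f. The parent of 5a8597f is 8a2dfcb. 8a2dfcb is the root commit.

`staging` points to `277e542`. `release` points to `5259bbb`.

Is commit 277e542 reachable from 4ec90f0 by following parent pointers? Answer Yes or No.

No

Ancestors of 4ec90f0: {4ec90f0, 5a8597f, 8a2dfcb}.
277e542 is not in that set, so it is not an ancestor of 4ec90f0.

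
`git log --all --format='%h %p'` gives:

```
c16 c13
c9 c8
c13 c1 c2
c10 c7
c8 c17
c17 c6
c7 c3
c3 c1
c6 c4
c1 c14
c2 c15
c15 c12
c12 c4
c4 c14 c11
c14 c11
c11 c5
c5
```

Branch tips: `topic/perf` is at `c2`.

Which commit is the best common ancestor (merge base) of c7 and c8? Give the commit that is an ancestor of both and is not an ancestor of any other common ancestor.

Ancestors of c7: {c1, c11, c14, c3, c5, c7}.
Ancestors of c8: {c11, c14, c17, c4, c5, c6, c8}.
Common ancestors: {c11, c14, c5}.
Among these, c14 is not an ancestor of any other common ancestor — it is the merge base.

c14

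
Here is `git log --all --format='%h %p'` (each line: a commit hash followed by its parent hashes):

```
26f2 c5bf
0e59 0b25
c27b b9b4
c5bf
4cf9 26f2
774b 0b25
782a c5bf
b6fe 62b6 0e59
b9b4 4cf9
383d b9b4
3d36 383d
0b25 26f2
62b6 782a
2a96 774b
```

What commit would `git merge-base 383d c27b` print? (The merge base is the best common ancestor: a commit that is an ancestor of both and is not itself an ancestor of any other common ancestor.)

b9b4

Ancestors of 383d: {26f2, 383d, 4cf9, b9b4, c5bf}.
Ancestors of c27b: {26f2, 4cf9, b9b4, c27b, c5bf}.
Common ancestors: {26f2, 4cf9, b9b4, c5bf}.
Among these, b9b4 is not an ancestor of any other common ancestor — it is the merge base.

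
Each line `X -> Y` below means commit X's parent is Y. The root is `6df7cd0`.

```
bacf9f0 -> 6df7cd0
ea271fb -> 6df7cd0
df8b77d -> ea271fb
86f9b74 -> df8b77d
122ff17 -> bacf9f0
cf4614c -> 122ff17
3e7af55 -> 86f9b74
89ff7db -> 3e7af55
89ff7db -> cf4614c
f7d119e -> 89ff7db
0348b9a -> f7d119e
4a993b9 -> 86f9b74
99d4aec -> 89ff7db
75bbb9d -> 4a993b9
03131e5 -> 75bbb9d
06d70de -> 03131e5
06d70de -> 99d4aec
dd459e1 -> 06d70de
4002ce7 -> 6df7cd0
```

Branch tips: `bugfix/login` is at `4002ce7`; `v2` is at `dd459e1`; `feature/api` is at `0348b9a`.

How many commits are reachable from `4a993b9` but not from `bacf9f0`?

4

Reachable from 4a993b9: {4a993b9, 6df7cd0, 86f9b74, df8b77d, ea271fb}.
Reachable from bacf9f0: {6df7cd0, bacf9f0}.
In 4a993b9's history but not bacf9f0's: {4a993b9, 86f9b74, df8b77d, ea271fb} — 4 commits.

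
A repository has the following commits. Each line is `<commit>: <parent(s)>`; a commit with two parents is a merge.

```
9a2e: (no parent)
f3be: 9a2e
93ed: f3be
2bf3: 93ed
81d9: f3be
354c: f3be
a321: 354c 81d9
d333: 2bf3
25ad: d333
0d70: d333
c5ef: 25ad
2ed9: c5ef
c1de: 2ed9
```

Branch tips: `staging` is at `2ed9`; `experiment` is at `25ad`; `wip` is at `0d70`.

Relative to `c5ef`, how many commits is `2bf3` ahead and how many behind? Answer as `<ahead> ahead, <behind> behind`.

0 ahead, 3 behind

Reachable from 2bf3: {2bf3, 93ed, 9a2e, f3be}.
Reachable from c5ef: {25ad, 2bf3, 93ed, 9a2e, c5ef, d333, f3be}.
Only in 2bf3's history (ahead): {} — 0.
Only in c5ef's history (behind): {25ad, c5ef, d333} — 3.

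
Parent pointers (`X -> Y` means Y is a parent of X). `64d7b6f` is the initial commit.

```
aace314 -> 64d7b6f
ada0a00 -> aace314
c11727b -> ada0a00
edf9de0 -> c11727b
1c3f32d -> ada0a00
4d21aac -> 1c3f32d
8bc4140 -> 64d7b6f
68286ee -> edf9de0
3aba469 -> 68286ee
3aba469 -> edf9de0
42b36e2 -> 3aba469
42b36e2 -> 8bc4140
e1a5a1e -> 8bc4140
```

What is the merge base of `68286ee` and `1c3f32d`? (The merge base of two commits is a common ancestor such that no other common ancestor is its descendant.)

ada0a00

Ancestors of 68286ee: {64d7b6f, 68286ee, aace314, ada0a00, c11727b, edf9de0}.
Ancestors of 1c3f32d: {1c3f32d, 64d7b6f, aace314, ada0a00}.
Common ancestors: {64d7b6f, aace314, ada0a00}.
Among these, ada0a00 is not an ancestor of any other common ancestor — it is the merge base.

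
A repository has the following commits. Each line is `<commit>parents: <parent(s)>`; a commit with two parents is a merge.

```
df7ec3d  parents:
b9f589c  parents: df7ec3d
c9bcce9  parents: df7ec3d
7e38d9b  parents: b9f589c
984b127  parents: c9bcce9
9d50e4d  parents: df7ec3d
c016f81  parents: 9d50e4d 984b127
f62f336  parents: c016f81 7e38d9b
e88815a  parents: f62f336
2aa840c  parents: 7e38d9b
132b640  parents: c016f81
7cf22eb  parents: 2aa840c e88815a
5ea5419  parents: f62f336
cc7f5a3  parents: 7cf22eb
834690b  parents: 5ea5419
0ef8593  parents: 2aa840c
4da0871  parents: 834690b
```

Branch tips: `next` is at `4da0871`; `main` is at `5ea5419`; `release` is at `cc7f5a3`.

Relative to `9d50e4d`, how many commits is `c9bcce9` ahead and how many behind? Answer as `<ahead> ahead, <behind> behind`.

Reachable from c9bcce9: {c9bcce9, df7ec3d}.
Reachable from 9d50e4d: {9d50e4d, df7ec3d}.
Only in c9bcce9's history (ahead): {c9bcce9} — 1.
Only in 9d50e4d's history (behind): {9d50e4d} — 1.

1 ahead, 1 behind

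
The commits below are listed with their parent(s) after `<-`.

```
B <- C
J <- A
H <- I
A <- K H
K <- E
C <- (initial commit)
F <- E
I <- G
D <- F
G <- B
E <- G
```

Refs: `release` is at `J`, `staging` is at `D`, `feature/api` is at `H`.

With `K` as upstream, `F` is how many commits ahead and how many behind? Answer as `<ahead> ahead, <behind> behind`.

1 ahead, 1 behind

Reachable from F: {B, C, E, F, G}.
Reachable from K: {B, C, E, G, K}.
Only in F's history (ahead): {F} — 1.
Only in K's history (behind): {K} — 1.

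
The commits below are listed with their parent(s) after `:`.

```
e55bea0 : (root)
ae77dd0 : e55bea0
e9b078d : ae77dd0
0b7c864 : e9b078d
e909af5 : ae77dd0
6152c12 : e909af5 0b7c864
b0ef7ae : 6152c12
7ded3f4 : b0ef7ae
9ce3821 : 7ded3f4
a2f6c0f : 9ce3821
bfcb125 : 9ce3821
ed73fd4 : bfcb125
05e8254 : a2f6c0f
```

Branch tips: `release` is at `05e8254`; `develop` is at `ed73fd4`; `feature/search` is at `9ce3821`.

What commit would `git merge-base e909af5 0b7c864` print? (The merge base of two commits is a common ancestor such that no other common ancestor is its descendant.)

Ancestors of e909af5: {ae77dd0, e55bea0, e909af5}.
Ancestors of 0b7c864: {0b7c864, ae77dd0, e55bea0, e9b078d}.
Common ancestors: {ae77dd0, e55bea0}.
Among these, ae77dd0 is not an ancestor of any other common ancestor — it is the merge base.

ae77dd0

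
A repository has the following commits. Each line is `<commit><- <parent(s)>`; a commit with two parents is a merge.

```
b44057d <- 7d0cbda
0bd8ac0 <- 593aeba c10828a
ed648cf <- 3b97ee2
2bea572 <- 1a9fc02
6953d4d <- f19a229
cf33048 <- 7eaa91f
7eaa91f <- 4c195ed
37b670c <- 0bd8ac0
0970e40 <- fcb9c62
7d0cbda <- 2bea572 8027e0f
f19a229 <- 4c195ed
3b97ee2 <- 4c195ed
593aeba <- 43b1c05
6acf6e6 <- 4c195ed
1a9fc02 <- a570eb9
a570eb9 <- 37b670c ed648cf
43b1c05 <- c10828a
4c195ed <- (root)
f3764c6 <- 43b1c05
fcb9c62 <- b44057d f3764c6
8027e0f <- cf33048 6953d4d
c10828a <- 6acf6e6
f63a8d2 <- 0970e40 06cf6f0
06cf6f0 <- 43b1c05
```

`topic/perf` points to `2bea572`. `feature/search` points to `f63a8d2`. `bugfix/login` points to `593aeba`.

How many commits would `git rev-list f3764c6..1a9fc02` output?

7

Reachable from 1a9fc02: {0bd8ac0, 1a9fc02, 37b670c, 3b97ee2, 43b1c05, 4c195ed, 593aeba, 6acf6e6, a570eb9, c10828a, ed648cf}.
Reachable from f3764c6: {43b1c05, 4c195ed, 6acf6e6, c10828a, f3764c6}.
In 1a9fc02's history but not f3764c6's: {0bd8ac0, 1a9fc02, 37b670c, 3b97ee2, 593aeba, a570eb9, ed648cf} — 7 commits.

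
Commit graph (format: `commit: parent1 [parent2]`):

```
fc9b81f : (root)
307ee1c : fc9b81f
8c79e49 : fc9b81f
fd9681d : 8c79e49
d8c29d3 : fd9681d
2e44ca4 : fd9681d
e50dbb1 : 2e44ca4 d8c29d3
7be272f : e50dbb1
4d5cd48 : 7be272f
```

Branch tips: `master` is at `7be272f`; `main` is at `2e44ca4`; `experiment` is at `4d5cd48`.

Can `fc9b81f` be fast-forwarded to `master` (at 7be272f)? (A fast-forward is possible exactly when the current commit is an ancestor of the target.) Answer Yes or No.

A fast-forward from fc9b81f to 7be272f is possible iff fc9b81f is an ancestor of 7be272f.
Ancestors of 7be272f: {2e44ca4, 7be272f, 8c79e49, d8c29d3, e50dbb1, fc9b81f, fd9681d}.
fc9b81f is among them, so fast-forward is possible.

Yes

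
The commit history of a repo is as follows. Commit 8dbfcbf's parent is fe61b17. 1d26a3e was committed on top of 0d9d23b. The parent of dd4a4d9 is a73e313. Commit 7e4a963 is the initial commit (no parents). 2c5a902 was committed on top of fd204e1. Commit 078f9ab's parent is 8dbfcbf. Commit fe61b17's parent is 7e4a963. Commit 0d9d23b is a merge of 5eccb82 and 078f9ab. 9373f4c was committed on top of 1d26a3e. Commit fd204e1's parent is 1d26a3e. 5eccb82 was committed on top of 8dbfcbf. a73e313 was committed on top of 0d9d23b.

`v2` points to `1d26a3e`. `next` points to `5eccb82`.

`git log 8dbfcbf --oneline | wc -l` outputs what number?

Walking parent pointers from 8dbfcbf: reachable set = {7e4a963, 8dbfcbf, fe61b17}.
That is 3 commits.

3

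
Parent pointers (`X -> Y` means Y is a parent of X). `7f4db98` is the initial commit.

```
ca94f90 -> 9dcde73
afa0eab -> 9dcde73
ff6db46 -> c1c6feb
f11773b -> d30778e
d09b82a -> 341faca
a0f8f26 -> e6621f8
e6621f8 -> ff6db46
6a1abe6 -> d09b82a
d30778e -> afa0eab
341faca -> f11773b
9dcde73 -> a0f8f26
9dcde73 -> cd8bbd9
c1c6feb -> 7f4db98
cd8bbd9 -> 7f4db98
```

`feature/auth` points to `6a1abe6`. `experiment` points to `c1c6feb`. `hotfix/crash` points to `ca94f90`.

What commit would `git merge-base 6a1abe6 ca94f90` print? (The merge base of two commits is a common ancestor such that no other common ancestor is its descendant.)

Ancestors of 6a1abe6: {341faca, 6a1abe6, 7f4db98, 9dcde73, a0f8f26, afa0eab, c1c6feb, cd8bbd9, d09b82a, d30778e, e6621f8, f11773b, ff6db46}.
Ancestors of ca94f90: {7f4db98, 9dcde73, a0f8f26, c1c6feb, ca94f90, cd8bbd9, e6621f8, ff6db46}.
Common ancestors: {7f4db98, 9dcde73, a0f8f26, c1c6feb, cd8bbd9, e6621f8, ff6db46}.
Among these, 9dcde73 is not an ancestor of any other common ancestor — it is the merge base.

9dcde73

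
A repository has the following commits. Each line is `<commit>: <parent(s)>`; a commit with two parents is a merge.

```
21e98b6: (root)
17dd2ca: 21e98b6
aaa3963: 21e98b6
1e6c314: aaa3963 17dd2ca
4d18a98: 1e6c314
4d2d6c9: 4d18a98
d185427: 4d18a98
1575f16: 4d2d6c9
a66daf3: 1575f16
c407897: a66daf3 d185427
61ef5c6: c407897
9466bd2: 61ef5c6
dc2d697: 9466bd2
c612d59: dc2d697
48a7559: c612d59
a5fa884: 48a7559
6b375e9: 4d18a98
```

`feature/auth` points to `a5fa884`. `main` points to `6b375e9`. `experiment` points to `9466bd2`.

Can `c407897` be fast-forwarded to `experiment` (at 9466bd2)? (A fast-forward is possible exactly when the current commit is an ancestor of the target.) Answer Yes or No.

A fast-forward from c407897 to 9466bd2 is possible iff c407897 is an ancestor of 9466bd2.
Ancestors of 9466bd2: {1575f16, 17dd2ca, 1e6c314, 21e98b6, 4d18a98, 4d2d6c9, 61ef5c6, 9466bd2, a66daf3, aaa3963, c407897, d185427}.
c407897 is among them, so fast-forward is possible.

Yes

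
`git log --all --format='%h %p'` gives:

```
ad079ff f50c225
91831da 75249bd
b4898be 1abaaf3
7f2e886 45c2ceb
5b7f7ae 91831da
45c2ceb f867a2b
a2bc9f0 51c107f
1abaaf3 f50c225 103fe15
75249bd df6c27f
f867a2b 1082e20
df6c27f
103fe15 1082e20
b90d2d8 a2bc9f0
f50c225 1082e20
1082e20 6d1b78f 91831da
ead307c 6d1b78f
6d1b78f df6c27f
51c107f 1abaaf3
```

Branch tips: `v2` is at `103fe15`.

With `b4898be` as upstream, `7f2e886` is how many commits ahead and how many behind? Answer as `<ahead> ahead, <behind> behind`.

Reachable from 7f2e886: {1082e20, 45c2ceb, 6d1b78f, 75249bd, 7f2e886, 91831da, df6c27f, f867a2b}.
Reachable from b4898be: {103fe15, 1082e20, 1abaaf3, 6d1b78f, 75249bd, 91831da, b4898be, df6c27f, f50c225}.
Only in 7f2e886's history (ahead): {45c2ceb, 7f2e886, f867a2b} — 3.
Only in b4898be's history (behind): {103fe15, 1abaaf3, b4898be, f50c225} — 4.

3 ahead, 4 behind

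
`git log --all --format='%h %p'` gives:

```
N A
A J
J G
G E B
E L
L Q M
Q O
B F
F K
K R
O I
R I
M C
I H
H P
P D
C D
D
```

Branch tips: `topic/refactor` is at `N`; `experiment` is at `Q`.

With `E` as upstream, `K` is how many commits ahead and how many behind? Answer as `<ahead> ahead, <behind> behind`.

Reachable from K: {D, H, I, K, P, R}.
Reachable from E: {C, D, E, H, I, L, M, O, P, Q}.
Only in K's history (ahead): {K, R} — 2.
Only in E's history (behind): {C, E, L, M, O, Q} — 6.

2 ahead, 6 behind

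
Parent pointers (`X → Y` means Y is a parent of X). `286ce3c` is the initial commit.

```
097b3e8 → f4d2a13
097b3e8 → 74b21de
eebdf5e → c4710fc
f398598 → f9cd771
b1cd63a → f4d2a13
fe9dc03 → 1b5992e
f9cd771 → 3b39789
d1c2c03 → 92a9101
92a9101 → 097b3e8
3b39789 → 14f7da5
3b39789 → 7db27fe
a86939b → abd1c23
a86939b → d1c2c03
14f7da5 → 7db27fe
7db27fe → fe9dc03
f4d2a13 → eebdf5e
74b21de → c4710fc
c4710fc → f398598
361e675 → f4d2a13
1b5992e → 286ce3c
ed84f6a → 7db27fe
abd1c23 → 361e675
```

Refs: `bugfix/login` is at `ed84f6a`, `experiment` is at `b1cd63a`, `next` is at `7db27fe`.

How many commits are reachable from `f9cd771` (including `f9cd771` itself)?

7

Walking parent pointers from f9cd771: reachable set = {14f7da5, 1b5992e, 286ce3c, 3b39789, 7db27fe, f9cd771, fe9dc03}.
That is 7 commits.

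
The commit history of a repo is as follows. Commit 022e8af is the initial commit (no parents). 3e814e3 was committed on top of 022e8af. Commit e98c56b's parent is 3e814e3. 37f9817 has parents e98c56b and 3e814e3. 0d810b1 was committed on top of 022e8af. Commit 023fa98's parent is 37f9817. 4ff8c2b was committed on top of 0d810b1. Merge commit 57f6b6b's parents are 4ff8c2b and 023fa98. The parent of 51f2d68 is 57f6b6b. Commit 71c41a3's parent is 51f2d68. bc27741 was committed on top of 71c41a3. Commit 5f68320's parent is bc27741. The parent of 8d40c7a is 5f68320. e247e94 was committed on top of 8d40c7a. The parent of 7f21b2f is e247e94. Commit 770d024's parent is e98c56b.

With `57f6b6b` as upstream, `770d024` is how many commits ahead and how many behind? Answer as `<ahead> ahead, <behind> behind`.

Reachable from 770d024: {022e8af, 3e814e3, 770d024, e98c56b}.
Reachable from 57f6b6b: {022e8af, 023fa98, 0d810b1, 37f9817, 3e814e3, 4ff8c2b, 57f6b6b, e98c56b}.
Only in 770d024's history (ahead): {770d024} — 1.
Only in 57f6b6b's history (behind): {023fa98, 0d810b1, 37f9817, 4ff8c2b, 57f6b6b} — 5.

1 ahead, 5 behind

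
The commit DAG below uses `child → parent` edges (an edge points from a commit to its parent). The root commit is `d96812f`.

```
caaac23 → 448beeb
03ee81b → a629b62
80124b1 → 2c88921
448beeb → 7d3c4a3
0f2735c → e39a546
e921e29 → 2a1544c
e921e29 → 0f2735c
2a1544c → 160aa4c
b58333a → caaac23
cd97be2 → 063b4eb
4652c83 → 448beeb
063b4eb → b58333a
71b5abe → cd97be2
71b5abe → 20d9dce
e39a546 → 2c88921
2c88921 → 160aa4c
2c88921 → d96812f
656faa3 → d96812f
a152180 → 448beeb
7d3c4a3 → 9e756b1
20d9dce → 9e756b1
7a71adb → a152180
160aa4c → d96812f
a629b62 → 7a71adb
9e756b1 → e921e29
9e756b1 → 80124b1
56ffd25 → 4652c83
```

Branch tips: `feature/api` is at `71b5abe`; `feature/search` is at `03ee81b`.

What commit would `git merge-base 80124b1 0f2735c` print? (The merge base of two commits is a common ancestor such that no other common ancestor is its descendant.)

2c88921

Ancestors of 80124b1: {160aa4c, 2c88921, 80124b1, d96812f}.
Ancestors of 0f2735c: {0f2735c, 160aa4c, 2c88921, d96812f, e39a546}.
Common ancestors: {160aa4c, 2c88921, d96812f}.
Among these, 2c88921 is not an ancestor of any other common ancestor — it is the merge base.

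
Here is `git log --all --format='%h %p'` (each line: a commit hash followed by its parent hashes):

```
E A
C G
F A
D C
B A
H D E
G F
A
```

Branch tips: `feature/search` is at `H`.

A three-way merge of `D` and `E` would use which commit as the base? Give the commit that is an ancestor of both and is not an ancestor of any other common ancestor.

A

Ancestors of D: {A, C, D, F, G}.
Ancestors of E: {A, E}.
Common ancestors: {A}.
The only common ancestor is A, so it is the merge base.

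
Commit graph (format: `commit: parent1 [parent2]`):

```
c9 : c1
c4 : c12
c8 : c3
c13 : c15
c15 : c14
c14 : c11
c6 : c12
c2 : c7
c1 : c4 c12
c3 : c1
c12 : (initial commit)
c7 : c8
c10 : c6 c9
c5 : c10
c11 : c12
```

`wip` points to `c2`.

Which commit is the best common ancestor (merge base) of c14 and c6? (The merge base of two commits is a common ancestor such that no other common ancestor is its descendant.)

Ancestors of c14: {c11, c12, c14}.
Ancestors of c6: {c12, c6}.
Common ancestors: {c12}.
The only common ancestor is c12, so it is the merge base.

c12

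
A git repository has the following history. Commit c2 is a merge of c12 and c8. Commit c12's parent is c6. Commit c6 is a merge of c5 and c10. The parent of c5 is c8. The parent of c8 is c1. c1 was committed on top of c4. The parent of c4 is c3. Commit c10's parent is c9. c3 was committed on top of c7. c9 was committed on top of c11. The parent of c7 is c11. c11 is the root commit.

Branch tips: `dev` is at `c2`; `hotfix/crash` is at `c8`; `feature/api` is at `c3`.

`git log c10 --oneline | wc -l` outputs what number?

3

Walking parent pointers from c10: reachable set = {c10, c11, c9}.
That is 3 commits.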